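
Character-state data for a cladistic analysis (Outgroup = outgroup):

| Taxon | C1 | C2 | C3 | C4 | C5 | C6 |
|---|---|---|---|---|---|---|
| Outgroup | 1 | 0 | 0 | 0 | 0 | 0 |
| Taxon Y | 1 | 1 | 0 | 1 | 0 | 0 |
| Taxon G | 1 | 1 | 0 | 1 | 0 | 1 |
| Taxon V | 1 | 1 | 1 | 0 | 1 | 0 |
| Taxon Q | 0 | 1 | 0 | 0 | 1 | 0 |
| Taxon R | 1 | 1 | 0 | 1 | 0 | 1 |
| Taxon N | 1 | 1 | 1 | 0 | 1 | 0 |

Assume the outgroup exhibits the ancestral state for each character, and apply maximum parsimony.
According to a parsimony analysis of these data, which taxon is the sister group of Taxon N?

Character polarity is set by the outgroup: the derived state is whichever differs from the outgroup's state, so for C1 the derived state is '0', and for the remaining characters it is '1'.
C1: derived state '0' in Taxon Q only — an autapomorphy, so it tells us nothing about relationships among taxa.
C2 (derived state '1') is shared by all ingroup taxa — unites the whole ingroup.
C3 (derived state '1') is shared by Taxon N and Taxon V — a synapomorphy uniting that clade.
C4 (derived state '1') is shared by Taxon G, Taxon R, and Taxon Y — a synapomorphy uniting that clade.
C5 (derived state '1') is shared by Taxon N, Taxon Q, and Taxon V — a synapomorphy uniting that clade.
Only Taxon G and Taxon R show the derived state '1' for C6, supporting them as a clade.
Most parsimonious ingroup topology: ((Taxon Y,(Taxon G,Taxon R)),((Taxon V,Taxon N),Taxon Q)).
Taxon N and Taxon V form a cherry on this tree, so they are sister taxa.

Taxon V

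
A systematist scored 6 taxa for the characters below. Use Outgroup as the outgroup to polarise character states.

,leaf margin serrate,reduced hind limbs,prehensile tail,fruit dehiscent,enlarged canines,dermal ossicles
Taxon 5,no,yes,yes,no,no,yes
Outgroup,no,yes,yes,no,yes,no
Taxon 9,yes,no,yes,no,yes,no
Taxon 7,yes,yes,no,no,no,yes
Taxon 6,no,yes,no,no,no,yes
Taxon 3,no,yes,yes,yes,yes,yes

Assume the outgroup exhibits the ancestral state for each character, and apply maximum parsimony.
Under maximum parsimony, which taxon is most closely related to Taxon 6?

Character polarity is set by the outgroup: the derived state is whichever differs from the outgroup's state, so for reduced hind limbs, prehensile tail, enlarged canines the derived state is 'no', and for the remaining characters it is 'yes'.
leaf margin serrate groups Taxon 7 and Taxon 9, which is incompatible with the clades supported by the remaining characters; treating it as convergent (homoplasy) costs fewer steps than any alternative tree.
reduced hind limbs (derived state 'no') is unique to Taxon 9 (autapomorphy; uninformative for grouping).
prehensile tail (derived state 'no') is shared by Taxon 6 and Taxon 7 — a synapomorphy uniting that clade.
fruit dehiscent (derived state 'yes') is unique to Taxon 3 (autapomorphy; uninformative for grouping).
enlarged canines: derived state 'no' in Taxon 5, Taxon 6, and Taxon 7 only — synapomorphy for {Taxon 5, Taxon 6, Taxon 7}.
dermal ossicles: derived state 'yes' in Taxon 3, Taxon 5, Taxon 6, and Taxon 7 only — synapomorphy for {Taxon 3, Taxon 5, Taxon 6, Taxon 7}.
Most parsimonious ingroup topology: ((Taxon 3,(Taxon 5,(Taxon 6,Taxon 7))),Taxon 9).
Taxon 6 and Taxon 7 form a cherry on this tree, so they are sister taxa.

Taxon 7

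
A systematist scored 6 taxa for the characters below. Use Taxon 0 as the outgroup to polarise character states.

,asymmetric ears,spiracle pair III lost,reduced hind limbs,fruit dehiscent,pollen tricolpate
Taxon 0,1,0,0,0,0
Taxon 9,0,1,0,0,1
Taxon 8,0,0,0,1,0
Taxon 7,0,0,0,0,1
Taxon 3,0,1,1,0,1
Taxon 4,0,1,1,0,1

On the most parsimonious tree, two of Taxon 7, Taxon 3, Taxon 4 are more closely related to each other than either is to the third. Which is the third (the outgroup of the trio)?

Character polarity is set by the outgroup: the derived state is whichever differs from the outgroup's state, so for asymmetric ears the derived state is '0', and for the remaining characters it is '1'.
All ingroup taxa share the derived state '0' for asymmetric ears; it defines the ingroup but does not resolve relationships within it.
spiracle pair III lost: derived state '1' in Taxon 3, Taxon 4, and Taxon 9 only — synapomorphy for {Taxon 3, Taxon 4, Taxon 9}.
reduced hind limbs: derived state '1' in Taxon 3 and Taxon 4 only — synapomorphy for {Taxon 3, Taxon 4}.
fruit dehiscent: derived state '1' in Taxon 8 only — an autapomorphy, so it tells us nothing about relationships among taxa.
pollen tricolpate: derived state '1' in Taxon 3, Taxon 4, Taxon 7, and Taxon 9 only — synapomorphy for {Taxon 3, Taxon 4, Taxon 7, Taxon 9}.
Most parsimonious ingroup topology: (((Taxon 9,(Taxon 3,Taxon 4)),Taxon 7),Taxon 8).
Taxon 3 and Taxon 4 share a more recent common ancestor with each other than either does with Taxon 7, so Taxon 7 is the least closely related of the three.

Taxon 7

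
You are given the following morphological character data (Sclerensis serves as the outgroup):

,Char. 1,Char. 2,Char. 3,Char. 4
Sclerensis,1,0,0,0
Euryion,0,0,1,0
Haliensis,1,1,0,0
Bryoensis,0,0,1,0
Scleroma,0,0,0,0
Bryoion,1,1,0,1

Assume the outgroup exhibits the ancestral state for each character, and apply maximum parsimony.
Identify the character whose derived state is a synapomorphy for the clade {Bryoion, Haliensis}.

Character polarity is set by the outgroup: the derived state is whichever differs from the outgroup's state, so for Char. 1 the derived state is '0', and for the remaining characters it is '1'.
Char. 1: derived state '0' in Bryoensis, Euryion, and Scleroma only — synapomorphy for {Bryoensis, Euryion, Scleroma}.
Only Bryoion and Haliensis show the derived state '1' for Char. 2, supporting them as a clade.
Char. 3 (derived state '1') is shared by Bryoensis and Euryion — a synapomorphy uniting that clade.
Char. 4: derived state '1' in Bryoion only — an autapomorphy, so it tells us nothing about relationships among taxa.
Most parsimonious ingroup topology: (((Euryion,Bryoensis),Scleroma),(Haliensis,Bryoion)).
The clade {Bryoion, Haliensis} is supported by Char. 2: its derived state '1' occurs in exactly those taxa and in no other taxon (including the outgroup).

Char. 2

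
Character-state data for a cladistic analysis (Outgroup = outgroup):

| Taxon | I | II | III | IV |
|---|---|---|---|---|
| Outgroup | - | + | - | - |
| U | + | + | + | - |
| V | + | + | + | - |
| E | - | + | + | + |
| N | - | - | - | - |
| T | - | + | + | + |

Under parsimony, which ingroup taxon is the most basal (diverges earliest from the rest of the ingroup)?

N

Character polarity is set by the outgroup: the derived state is whichever differs from the outgroup's state, so for II the derived state is '-', and for the remaining characters it is '+'.
I (derived state '+') is shared by U and V — a synapomorphy uniting that clade.
II: derived state '-' in N only — an autapomorphy, so it tells us nothing about relationships among taxa.
Only E, T, U, and V show the derived state '+' for III, supporting them as a clade.
IV (derived state '+') is shared by E and T — a synapomorphy uniting that clade.
Most parsimonious ingroup topology: (((U,V),(E,T)),N).
N is sister to the clade containing all other ingroup taxa, so it is the earliest-diverging (most basal) ingroup lineage.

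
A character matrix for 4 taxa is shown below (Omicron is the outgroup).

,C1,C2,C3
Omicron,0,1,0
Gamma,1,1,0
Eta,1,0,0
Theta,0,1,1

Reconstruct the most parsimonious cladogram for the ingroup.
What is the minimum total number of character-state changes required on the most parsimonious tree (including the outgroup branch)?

Character polarity is set by the outgroup: the derived state is whichever differs from the outgroup's state, so for C2 the derived state is '0', and for the remaining characters it is '1'.
C1: derived state '1' in Eta and Gamma only — synapomorphy for {Eta, Gamma}.
C2: derived state '0' in Eta only — an autapomorphy, so it tells us nothing about relationships among taxa.
C3: derived state '1' in Theta only — an autapomorphy, so it tells us nothing about relationships among taxa.
Most parsimonious ingroup topology: ((Gamma,Eta),Theta).
Changes per character on this tree: C1: 1; C2: 1; C3: 1.
Total = 3.

3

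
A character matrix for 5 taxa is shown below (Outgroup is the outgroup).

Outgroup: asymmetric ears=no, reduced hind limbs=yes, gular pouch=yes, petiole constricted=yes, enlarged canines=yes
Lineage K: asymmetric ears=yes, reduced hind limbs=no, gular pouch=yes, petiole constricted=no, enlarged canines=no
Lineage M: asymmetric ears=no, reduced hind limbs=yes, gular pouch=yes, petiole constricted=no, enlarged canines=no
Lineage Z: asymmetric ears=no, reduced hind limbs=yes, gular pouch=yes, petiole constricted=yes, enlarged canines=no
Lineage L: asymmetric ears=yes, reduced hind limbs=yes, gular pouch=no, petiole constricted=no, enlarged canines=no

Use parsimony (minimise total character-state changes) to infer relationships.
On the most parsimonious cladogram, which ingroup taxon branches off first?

Lineage Z

Character polarity is set by the outgroup: the derived state is whichever differs from the outgroup's state, so for reduced hind limbs, gular pouch, petiole constricted, enlarged canines the derived state is 'no', and for the remaining characters it is 'yes'.
asymmetric ears: derived state 'yes' in Lineage K and Lineage L only — synapomorphy for {Lineage K, Lineage L}.
reduced hind limbs: derived state 'no' in Lineage K only — an autapomorphy, so it tells us nothing about relationships among taxa.
gular pouch (derived state 'no') is unique to Lineage L (autapomorphy; uninformative for grouping).
petiole constricted: derived state 'no' in Lineage K, Lineage L, and Lineage M only — synapomorphy for {Lineage K, Lineage L, Lineage M}.
All ingroup taxa share the derived state 'no' for enlarged canines; it defines the ingroup but does not resolve relationships within it.
Most parsimonious ingroup topology: (((Lineage K,Lineage L),Lineage M),Lineage Z).
Lineage Z is sister to the clade containing all other ingroup taxa, so it is the earliest-diverging (most basal) ingroup lineage.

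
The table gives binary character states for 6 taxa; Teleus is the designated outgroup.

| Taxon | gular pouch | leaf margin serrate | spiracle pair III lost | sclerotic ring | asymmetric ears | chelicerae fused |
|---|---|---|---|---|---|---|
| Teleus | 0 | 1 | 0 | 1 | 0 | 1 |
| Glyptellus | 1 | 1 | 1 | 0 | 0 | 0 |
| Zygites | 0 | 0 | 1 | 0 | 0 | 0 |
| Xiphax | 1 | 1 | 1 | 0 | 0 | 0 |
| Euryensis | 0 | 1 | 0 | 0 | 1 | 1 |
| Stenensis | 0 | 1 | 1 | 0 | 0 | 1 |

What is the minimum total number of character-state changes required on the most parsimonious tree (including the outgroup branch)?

Character polarity is set by the outgroup: the derived state is whichever differs from the outgroup's state, so for leaf margin serrate, sclerotic ring, chelicerae fused the derived state is '0', and for the remaining characters it is '1'.
gular pouch (derived state '1') is shared by Glyptellus and Xiphax — a synapomorphy uniting that clade.
leaf margin serrate: derived state '0' in Zygites only — an autapomorphy, so it tells us nothing about relationships among taxa.
spiracle pair III lost (derived state '1') is shared by Glyptellus, Stenensis, Xiphax, and Zygites — a synapomorphy uniting that clade.
sclerotic ring (derived state '0') is shared by all ingroup taxa — unites the whole ingroup.
asymmetric ears (derived state '1') is unique to Euryensis (autapomorphy; uninformative for grouping).
chelicerae fused: derived state '0' in Glyptellus, Xiphax, and Zygites only — synapomorphy for {Glyptellus, Xiphax, Zygites}.
Most parsimonious ingroup topology: ((((Glyptellus,Xiphax),Zygites),Stenensis),Euryensis).
Changes per character on this tree: gular pouch: 1; leaf margin serrate: 1; spiracle pair III lost: 1; sclerotic ring: 1; asymmetric ears: 1; chelicerae fused: 1.
Total = 6.

6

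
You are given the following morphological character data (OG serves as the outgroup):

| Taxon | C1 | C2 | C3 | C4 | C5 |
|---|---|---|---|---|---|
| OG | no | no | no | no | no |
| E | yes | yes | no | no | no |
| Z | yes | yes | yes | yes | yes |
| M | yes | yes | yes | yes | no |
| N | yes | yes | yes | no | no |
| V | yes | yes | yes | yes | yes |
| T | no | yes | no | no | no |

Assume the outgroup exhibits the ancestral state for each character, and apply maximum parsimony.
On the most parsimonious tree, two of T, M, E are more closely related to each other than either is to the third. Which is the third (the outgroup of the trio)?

The outgroup has state 'no' for every character, so 'yes' is the derived state throughout.
C1: derived state 'yes' in E, M, N, V, and Z only — synapomorphy for {E, M, N, V, Z}.
C2 (derived state 'yes') is shared by all ingroup taxa — unites the whole ingroup.
C3: derived state 'yes' in M, N, V, and Z only — synapomorphy for {M, N, V, Z}.
Only M, V, and Z show the derived state 'yes' for C4, supporting them as a clade.
C5: derived state 'yes' in V and Z only — synapomorphy for {V, Z}.
Most parsimonious ingroup topology: ((E,(((Z,V),M),N)),T).
M and E share a more recent common ancestor with each other than either does with T, so T is the least closely related of the three.

T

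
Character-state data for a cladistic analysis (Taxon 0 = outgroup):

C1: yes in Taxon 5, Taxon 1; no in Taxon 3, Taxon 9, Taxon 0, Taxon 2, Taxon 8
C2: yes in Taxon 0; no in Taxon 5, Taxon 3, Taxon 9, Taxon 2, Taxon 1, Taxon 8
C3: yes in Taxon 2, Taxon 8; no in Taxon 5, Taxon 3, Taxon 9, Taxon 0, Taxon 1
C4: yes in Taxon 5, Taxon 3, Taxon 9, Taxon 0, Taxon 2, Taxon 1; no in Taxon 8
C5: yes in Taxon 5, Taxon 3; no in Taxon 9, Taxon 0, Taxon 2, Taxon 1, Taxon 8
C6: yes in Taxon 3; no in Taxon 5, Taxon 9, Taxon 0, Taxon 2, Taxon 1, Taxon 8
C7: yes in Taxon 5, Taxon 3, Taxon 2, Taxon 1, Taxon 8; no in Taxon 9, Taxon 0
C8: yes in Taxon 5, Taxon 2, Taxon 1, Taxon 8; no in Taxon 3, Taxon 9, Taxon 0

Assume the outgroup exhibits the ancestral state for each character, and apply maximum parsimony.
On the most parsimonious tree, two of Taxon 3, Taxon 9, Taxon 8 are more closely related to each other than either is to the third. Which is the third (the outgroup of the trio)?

Taxon 9

Character polarity is set by the outgroup: the derived state is whichever differs from the outgroup's state, so for C2, C4 the derived state is 'no', and for the remaining characters it is 'yes'.
C1: derived state 'yes' in Taxon 1 and Taxon 5 only — synapomorphy for {Taxon 1, Taxon 5}.
All ingroup taxa share the derived state 'no' for C2; it defines the ingroup but does not resolve relationships within it.
C3: derived state 'yes' in Taxon 2 and Taxon 8 only — synapomorphy for {Taxon 2, Taxon 8}.
C4: derived state 'no' in Taxon 8 only — an autapomorphy, so it tells us nothing about relationships among taxa.
C5 groups Taxon 3 and Taxon 5, which is incompatible with the clades supported by the remaining characters; treating it as convergent (homoplasy) costs fewer steps than any alternative tree.
C6 (derived state 'yes') is unique to Taxon 3 (autapomorphy; uninformative for grouping).
C7: derived state 'yes' in Taxon 1, Taxon 2, Taxon 3, Taxon 5, and Taxon 8 only — synapomorphy for {Taxon 1, Taxon 2, Taxon 3, Taxon 5, Taxon 8}.
C8 (derived state 'yes') is shared by Taxon 1, Taxon 2, Taxon 5, and Taxon 8 — a synapomorphy uniting that clade.
Most parsimonious ingroup topology: ((((Taxon 1,Taxon 5),(Taxon 8,Taxon 2)),Taxon 3),Taxon 9).
Taxon 3 and Taxon 8 share a more recent common ancestor with each other than either does with Taxon 9, so Taxon 9 is the least closely related of the three.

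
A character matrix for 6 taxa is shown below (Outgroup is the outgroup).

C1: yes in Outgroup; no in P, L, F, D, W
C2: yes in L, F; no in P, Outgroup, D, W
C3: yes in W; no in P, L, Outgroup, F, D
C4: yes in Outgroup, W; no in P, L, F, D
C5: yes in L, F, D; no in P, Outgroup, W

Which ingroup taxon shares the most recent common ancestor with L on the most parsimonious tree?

F

Character polarity is set by the outgroup: the derived state is whichever differs from the outgroup's state, so for C1, C4 the derived state is 'no', and for the remaining characters it is 'yes'.
All ingroup taxa share the derived state 'no' for C1; it defines the ingroup but does not resolve relationships within it.
C2 (derived state 'yes') is shared by F and L — a synapomorphy uniting that clade.
C3: derived state 'yes' in W only — an autapomorphy, so it tells us nothing about relationships among taxa.
C4: derived state 'no' in D, F, L, and P only — synapomorphy for {D, F, L, P}.
C5: derived state 'yes' in D, F, and L only — synapomorphy for {D, F, L}.
Most parsimonious ingroup topology: ((P,((L,F),D)),W).
L and F form a cherry on this tree, so they are sister taxa.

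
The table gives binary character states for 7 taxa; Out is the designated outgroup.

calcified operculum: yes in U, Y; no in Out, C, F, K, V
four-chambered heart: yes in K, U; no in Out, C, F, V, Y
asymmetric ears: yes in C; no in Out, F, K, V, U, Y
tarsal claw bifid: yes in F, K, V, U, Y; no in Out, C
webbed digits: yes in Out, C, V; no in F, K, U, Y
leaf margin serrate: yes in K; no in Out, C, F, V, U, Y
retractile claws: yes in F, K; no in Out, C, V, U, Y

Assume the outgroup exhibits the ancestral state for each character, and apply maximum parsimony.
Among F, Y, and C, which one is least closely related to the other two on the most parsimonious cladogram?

Character polarity is set by the outgroup: the derived state is whichever differs from the outgroup's state, so for webbed digits the derived state is 'no', and for the remaining characters it is 'yes'.
calcified operculum (derived state 'yes') is shared by U and Y — a synapomorphy uniting that clade.
four-chambered heart groups K and U, which is incompatible with the clades supported by the remaining characters; treating it as convergent (homoplasy) costs fewer steps than any alternative tree.
asymmetric ears: derived state 'yes' in C only — an autapomorphy, so it tells us nothing about relationships among taxa.
Only F, K, U, V, and Y show the derived state 'yes' for tarsal claw bifid, supporting them as a clade.
webbed digits: derived state 'no' in F, K, U, and Y only — synapomorphy for {F, K, U, Y}.
leaf margin serrate: derived state 'yes' in K only — an autapomorphy, so it tells us nothing about relationships among taxa.
retractile claws: derived state 'yes' in F and K only — synapomorphy for {F, K}.
Most parsimonious ingroup topology: ((V,((K,F),(U,Y))),C).
F and Y share a more recent common ancestor with each other than either does with C, so C is the least closely related of the three.

C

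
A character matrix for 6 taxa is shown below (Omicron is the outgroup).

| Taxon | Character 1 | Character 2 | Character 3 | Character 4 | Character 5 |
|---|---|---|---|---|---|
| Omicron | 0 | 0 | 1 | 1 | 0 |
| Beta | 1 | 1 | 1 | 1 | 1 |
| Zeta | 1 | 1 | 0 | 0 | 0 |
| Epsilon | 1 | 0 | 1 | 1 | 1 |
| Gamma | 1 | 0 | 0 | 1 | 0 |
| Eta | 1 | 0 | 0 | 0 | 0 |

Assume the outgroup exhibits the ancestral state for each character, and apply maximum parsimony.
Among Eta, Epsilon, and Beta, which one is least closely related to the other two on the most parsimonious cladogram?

Eta

Character polarity is set by the outgroup: the derived state is whichever differs from the outgroup's state, so for Character 3, Character 4 the derived state is '0', and for the remaining characters it is '1'.
Character 1 (derived state '1') is shared by all ingroup taxa — unites the whole ingroup.
Character 2 groups Beta and Zeta, which is incompatible with the clades supported by the remaining characters; treating it as convergent (homoplasy) costs fewer steps than any alternative tree.
Character 3: derived state '0' in Eta, Gamma, and Zeta only — synapomorphy for {Eta, Gamma, Zeta}.
Only Eta and Zeta show the derived state '0' for Character 4, supporting them as a clade.
Only Beta and Epsilon show the derived state '1' for Character 5, supporting them as a clade.
Most parsimonious ingroup topology: ((Beta,Epsilon),((Zeta,Eta),Gamma)).
Epsilon and Beta share a more recent common ancestor with each other than either does with Eta, so Eta is the least closely related of the three.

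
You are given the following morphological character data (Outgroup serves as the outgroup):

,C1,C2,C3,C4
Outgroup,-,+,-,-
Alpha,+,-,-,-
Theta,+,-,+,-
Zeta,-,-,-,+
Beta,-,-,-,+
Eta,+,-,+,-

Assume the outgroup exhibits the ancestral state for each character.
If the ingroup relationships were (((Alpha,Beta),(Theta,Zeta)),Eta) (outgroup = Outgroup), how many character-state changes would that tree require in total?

8

Map each character onto (((Alpha,Beta),(Theta,Zeta)),Eta) (rooted by Outgroup) and count the minimum state changes it requires (Fitch parsimony):
C1: 3; C2: 1; C3: 2; C4: 2.
Total tree length = 8.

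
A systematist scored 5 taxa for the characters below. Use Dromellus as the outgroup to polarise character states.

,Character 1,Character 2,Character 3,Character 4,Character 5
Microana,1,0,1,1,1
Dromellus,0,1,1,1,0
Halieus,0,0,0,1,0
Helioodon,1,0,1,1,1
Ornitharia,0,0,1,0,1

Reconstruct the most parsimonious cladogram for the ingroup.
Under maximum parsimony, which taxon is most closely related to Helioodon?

Character polarity is set by the outgroup: the derived state is whichever differs from the outgroup's state, so for Character 2, Character 3, Character 4 the derived state is '0', and for the remaining characters it is '1'.
Character 1: derived state '1' in Helioodon and Microana only — synapomorphy for {Helioodon, Microana}.
Character 2 (derived state '0') is shared by all ingroup taxa — unites the whole ingroup.
Character 3: derived state '0' in Halieus only — an autapomorphy, so it tells us nothing about relationships among taxa.
Character 4 (derived state '0') is unique to Ornitharia (autapomorphy; uninformative for grouping).
Character 5 (derived state '1') is shared by Helioodon, Microana, and Ornitharia — a synapomorphy uniting that clade.
Most parsimonious ingroup topology: (((Microana,Helioodon),Ornitharia),Halieus).
Helioodon and Microana form a cherry on this tree, so they are sister taxa.

Microana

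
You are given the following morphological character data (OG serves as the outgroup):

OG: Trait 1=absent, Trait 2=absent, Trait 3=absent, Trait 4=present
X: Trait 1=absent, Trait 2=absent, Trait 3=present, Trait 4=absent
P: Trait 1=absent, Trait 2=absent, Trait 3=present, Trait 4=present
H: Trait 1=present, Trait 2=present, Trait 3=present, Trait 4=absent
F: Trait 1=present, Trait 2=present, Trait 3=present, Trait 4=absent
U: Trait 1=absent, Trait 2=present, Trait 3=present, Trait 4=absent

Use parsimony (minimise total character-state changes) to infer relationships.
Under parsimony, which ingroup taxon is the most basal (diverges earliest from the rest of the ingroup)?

Character polarity is set by the outgroup: the derived state is whichever differs from the outgroup's state, so for Trait 4 the derived state is 'absent', and for the remaining characters it is 'present'.
Trait 1 (derived state 'present') is shared by F and H — a synapomorphy uniting that clade.
Only F, H, and U show the derived state 'present' for Trait 2, supporting them as a clade.
All ingroup taxa share the derived state 'present' for Trait 3; it defines the ingroup but does not resolve relationships within it.
Trait 4: derived state 'absent' in F, H, U, and X only — synapomorphy for {F, H, U, X}.
Most parsimonious ingroup topology: ((X,((H,F),U)),P).
P is sister to the clade containing all other ingroup taxa, so it is the earliest-diverging (most basal) ingroup lineage.

P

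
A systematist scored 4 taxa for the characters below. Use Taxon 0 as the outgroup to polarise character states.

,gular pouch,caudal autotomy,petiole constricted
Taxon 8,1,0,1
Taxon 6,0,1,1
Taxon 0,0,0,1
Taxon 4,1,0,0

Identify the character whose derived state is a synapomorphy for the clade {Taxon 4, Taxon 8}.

gular pouch

Character polarity is set by the outgroup: the derived state is whichever differs from the outgroup's state, so for petiole constricted the derived state is '0', and for the remaining characters it is '1'.
gular pouch (derived state '1') is shared by Taxon 4 and Taxon 8 — a synapomorphy uniting that clade.
caudal autotomy: derived state '1' in Taxon 6 only — an autapomorphy, so it tells us nothing about relationships among taxa.
petiole constricted (derived state '0') is unique to Taxon 4 (autapomorphy; uninformative for grouping).
Most parsimonious ingroup topology: (Taxon 6,(Taxon 8,Taxon 4)).
The clade {Taxon 4, Taxon 8} is supported by gular pouch: its derived state '1' occurs in exactly those taxa and in no other taxon (including the outgroup).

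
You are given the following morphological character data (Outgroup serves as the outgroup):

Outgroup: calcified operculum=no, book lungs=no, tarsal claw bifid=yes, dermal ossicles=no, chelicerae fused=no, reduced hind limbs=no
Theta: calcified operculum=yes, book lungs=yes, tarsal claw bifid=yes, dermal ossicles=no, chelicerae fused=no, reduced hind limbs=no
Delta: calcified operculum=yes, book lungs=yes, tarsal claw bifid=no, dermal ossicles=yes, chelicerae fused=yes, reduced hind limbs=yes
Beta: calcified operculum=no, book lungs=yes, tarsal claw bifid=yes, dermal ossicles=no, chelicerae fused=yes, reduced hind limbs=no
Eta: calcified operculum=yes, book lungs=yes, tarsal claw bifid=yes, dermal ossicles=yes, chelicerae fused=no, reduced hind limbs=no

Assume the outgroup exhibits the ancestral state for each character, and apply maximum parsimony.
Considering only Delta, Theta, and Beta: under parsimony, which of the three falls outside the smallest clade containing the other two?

Beta

Character polarity is set by the outgroup: the derived state is whichever differs from the outgroup's state, so for tarsal claw bifid the derived state is 'no', and for the remaining characters it is 'yes'.
calcified operculum: derived state 'yes' in Delta, Eta, and Theta only — synapomorphy for {Delta, Eta, Theta}.
book lungs (derived state 'yes') is shared by all ingroup taxa — unites the whole ingroup.
tarsal claw bifid: derived state 'no' in Delta only — an autapomorphy, so it tells us nothing about relationships among taxa.
Only Delta and Eta show the derived state 'yes' for dermal ossicles, supporting them as a clade.
chelicerae fused (state 'yes') occurs in Beta and Delta but conflicts with the nesting implied by the other characters — most parsimoniously interpreted as homoplasy.
reduced hind limbs (derived state 'yes') is unique to Delta (autapomorphy; uninformative for grouping).
Most parsimonious ingroup topology: ((Theta,(Delta,Eta)),Beta).
Theta and Delta share a more recent common ancestor with each other than either does with Beta, so Beta is the least closely related of the three.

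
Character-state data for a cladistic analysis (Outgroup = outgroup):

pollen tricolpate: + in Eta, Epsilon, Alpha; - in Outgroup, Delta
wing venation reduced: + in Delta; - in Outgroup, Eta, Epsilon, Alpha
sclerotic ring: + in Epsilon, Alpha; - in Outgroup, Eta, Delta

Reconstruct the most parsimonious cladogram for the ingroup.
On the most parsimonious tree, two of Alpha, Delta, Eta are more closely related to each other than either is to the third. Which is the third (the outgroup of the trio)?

Delta

The outgroup has state '-' for every character, so '+' is the derived state throughout.
pollen tricolpate (derived state '+') is shared by Alpha, Epsilon, and Eta — a synapomorphy uniting that clade.
wing venation reduced: derived state '+' in Delta only — an autapomorphy, so it tells us nothing about relationships among taxa.
Only Alpha and Epsilon show the derived state '+' for sclerotic ring, supporting them as a clade.
Most parsimonious ingroup topology: ((Eta,(Epsilon,Alpha)),Delta).
Eta and Alpha share a more recent common ancestor with each other than either does with Delta, so Delta is the least closely related of the three.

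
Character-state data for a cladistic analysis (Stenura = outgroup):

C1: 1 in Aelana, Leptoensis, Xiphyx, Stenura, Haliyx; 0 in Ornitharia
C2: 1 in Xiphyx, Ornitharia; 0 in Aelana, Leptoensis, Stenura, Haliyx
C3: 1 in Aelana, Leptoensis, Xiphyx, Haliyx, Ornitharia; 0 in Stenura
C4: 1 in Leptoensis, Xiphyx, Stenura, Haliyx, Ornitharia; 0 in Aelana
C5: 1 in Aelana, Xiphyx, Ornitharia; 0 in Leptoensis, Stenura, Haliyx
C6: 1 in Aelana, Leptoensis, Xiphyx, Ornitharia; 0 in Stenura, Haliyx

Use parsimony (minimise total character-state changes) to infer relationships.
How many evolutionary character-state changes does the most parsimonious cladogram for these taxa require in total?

6

Character polarity is set by the outgroup: the derived state is whichever differs from the outgroup's state, so for C1, C4 the derived state is '0', and for the remaining characters it is '1'.
C1 (derived state '0') is unique to Ornitharia (autapomorphy; uninformative for grouping).
C2 (derived state '1') is shared by Ornitharia and Xiphyx — a synapomorphy uniting that clade.
C3 (derived state '1') is shared by all ingroup taxa — unites the whole ingroup.
C4: derived state '0' in Aelana only — an autapomorphy, so it tells us nothing about relationships among taxa.
Only Aelana, Ornitharia, and Xiphyx show the derived state '1' for C5, supporting them as a clade.
C6 (derived state '1') is shared by Aelana, Leptoensis, Ornitharia, and Xiphyx — a synapomorphy uniting that clade.
Most parsimonious ingroup topology: (((Aelana,(Ornitharia,Xiphyx)),Leptoensis),Haliyx).
Changes per character on this tree: C1: 1; C2: 1; C3: 1; C4: 1; C5: 1; C6: 1.
Total = 6.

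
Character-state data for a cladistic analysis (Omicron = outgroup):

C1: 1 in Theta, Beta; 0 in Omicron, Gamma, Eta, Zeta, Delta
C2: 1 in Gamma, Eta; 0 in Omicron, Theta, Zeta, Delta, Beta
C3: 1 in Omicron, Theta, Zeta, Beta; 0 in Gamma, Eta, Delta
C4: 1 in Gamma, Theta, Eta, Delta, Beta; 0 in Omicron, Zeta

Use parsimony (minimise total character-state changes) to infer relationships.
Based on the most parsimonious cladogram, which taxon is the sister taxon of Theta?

Beta

Character polarity is set by the outgroup: the derived state is whichever differs from the outgroup's state, so for C3 the derived state is '0', and for the remaining characters it is '1'.
Only Beta and Theta show the derived state '1' for C1, supporting them as a clade.
C2 (derived state '1') is shared by Eta and Gamma — a synapomorphy uniting that clade.
Only Delta, Eta, and Gamma show the derived state '0' for C3, supporting them as a clade.
C4 (derived state '1') is shared by Beta, Delta, Eta, Gamma, and Theta — a synapomorphy uniting that clade.
Most parsimonious ingroup topology: ((((Gamma,Eta),Delta),(Theta,Beta)),Zeta).
Theta and Beta form a cherry on this tree, so they are sister taxa.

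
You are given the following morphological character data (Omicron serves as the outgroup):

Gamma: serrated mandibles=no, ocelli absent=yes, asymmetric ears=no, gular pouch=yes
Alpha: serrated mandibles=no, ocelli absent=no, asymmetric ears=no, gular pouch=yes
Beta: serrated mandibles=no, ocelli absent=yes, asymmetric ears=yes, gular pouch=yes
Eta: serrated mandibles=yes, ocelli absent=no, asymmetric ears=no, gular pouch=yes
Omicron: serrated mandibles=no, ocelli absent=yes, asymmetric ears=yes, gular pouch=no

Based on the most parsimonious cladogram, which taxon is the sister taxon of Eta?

Alpha

Character polarity is set by the outgroup: the derived state is whichever differs from the outgroup's state, so for ocelli absent, asymmetric ears the derived state is 'no', and for the remaining characters it is 'yes'.
serrated mandibles (derived state 'yes') is unique to Eta (autapomorphy; uninformative for grouping).
ocelli absent: derived state 'no' in Alpha and Eta only — synapomorphy for {Alpha, Eta}.
Only Alpha, Eta, and Gamma show the derived state 'no' for asymmetric ears, supporting them as a clade.
All ingroup taxa share the derived state 'yes' for gular pouch; it defines the ingroup but does not resolve relationships within it.
Most parsimonious ingroup topology: (Beta,((Eta,Alpha),Gamma)).
Eta and Alpha form a cherry on this tree, so they are sister taxa.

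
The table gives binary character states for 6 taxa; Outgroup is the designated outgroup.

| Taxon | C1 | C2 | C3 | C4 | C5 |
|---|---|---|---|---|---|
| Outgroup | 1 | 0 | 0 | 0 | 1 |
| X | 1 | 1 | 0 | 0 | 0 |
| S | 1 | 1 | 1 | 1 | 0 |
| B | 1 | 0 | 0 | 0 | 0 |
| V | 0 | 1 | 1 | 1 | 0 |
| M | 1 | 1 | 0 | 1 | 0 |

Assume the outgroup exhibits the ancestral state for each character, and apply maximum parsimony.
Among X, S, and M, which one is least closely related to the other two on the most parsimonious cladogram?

Character polarity is set by the outgroup: the derived state is whichever differs from the outgroup's state, so for C1, C5 the derived state is '0', and for the remaining characters it is '1'.
C1 (derived state '0') is unique to V (autapomorphy; uninformative for grouping).
C2: derived state '1' in M, S, V, and X only — synapomorphy for {M, S, V, X}.
Only S and V show the derived state '1' for C3, supporting them as a clade.
C4: derived state '1' in M, S, and V only — synapomorphy for {M, S, V}.
All ingroup taxa share the derived state '0' for C5; it defines the ingroup but does not resolve relationships within it.
Most parsimonious ingroup topology: ((X,((S,V),M)),B).
S and M share a more recent common ancestor with each other than either does with X, so X is the least closely related of the three.

X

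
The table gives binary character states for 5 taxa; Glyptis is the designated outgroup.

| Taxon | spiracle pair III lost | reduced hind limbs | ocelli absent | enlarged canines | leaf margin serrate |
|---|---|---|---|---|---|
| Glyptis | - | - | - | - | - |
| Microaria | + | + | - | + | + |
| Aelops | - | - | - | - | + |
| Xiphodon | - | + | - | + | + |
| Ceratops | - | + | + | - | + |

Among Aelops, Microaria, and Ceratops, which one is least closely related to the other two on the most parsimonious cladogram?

Aelops

The outgroup has state '-' for every character, so '+' is the derived state throughout.
spiracle pair III lost: derived state '+' in Microaria only — an autapomorphy, so it tells us nothing about relationships among taxa.
Only Ceratops, Microaria, and Xiphodon show the derived state '+' for reduced hind limbs, supporting them as a clade.
ocelli absent (derived state '+') is unique to Ceratops (autapomorphy; uninformative for grouping).
Only Microaria and Xiphodon show the derived state '+' for enlarged canines, supporting them as a clade.
leaf margin serrate (derived state '+') is shared by all ingroup taxa — unites the whole ingroup.
Most parsimonious ingroup topology: (((Microaria,Xiphodon),Ceratops),Aelops).
Ceratops and Microaria share a more recent common ancestor with each other than either does with Aelops, so Aelops is the least closely related of the three.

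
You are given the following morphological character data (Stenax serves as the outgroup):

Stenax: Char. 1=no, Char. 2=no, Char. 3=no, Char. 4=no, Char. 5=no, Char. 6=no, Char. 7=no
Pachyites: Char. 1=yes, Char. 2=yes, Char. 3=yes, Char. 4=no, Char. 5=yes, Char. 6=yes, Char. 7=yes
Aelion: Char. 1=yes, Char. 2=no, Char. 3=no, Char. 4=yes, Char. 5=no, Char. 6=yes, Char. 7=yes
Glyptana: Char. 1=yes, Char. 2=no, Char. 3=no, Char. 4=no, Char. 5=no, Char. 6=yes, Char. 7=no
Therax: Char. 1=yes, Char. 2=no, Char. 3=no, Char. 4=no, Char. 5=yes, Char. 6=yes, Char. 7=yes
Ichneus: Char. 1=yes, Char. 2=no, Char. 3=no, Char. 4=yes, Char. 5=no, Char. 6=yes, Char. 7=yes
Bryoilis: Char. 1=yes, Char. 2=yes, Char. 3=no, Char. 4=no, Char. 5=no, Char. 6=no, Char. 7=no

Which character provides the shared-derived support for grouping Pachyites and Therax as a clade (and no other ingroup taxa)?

The outgroup has state 'no' for every character, so 'yes' is the derived state throughout.
Char. 1 (derived state 'yes') is shared by all ingroup taxa — unites the whole ingroup.
Char. 2 groups Bryoilis and Pachyites, which is incompatible with the clades supported by the remaining characters; treating it as convergent (homoplasy) costs fewer steps than any alternative tree.
Char. 3 (derived state 'yes') is unique to Pachyites (autapomorphy; uninformative for grouping).
Char. 4 (derived state 'yes') is shared by Aelion and Ichneus — a synapomorphy uniting that clade.
Only Pachyites and Therax show the derived state 'yes' for Char. 5, supporting them as a clade.
Char. 6 (derived state 'yes') is shared by Aelion, Glyptana, Ichneus, Pachyites, and Therax — a synapomorphy uniting that clade.
Char. 7: derived state 'yes' in Aelion, Ichneus, Pachyites, and Therax only — synapomorphy for {Aelion, Ichneus, Pachyites, Therax}.
Most parsimonious ingroup topology: ((((Pachyites,Therax),(Aelion,Ichneus)),Glyptana),Bryoilis).
The clade {Pachyites, Therax} is supported by Char. 5: its derived state 'yes' occurs in exactly those taxa and in no other taxon (including the outgroup).

Char. 5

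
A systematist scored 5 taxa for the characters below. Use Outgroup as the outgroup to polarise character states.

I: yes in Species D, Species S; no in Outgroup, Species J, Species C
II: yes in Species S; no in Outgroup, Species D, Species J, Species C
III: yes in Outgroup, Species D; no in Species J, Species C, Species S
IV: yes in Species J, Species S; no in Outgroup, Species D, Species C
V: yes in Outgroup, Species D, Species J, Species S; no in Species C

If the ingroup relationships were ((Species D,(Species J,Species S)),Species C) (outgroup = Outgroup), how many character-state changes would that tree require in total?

7

Map each character onto ((Species D,(Species J,Species S)),Species C) (rooted by Outgroup) and count the minimum state changes it requires (Fitch parsimony):
I: 2; II: 1; III: 2; IV: 1; V: 1.
Total tree length = 7.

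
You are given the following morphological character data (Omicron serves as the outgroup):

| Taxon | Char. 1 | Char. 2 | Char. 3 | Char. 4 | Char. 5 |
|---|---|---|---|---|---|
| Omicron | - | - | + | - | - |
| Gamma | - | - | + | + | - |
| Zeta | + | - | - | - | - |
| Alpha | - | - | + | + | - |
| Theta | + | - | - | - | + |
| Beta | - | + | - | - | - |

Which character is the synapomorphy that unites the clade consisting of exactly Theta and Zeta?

Character polarity is set by the outgroup: the derived state is whichever differs from the outgroup's state, so for Char. 3 the derived state is '-', and for the remaining characters it is '+'.
Char. 1 (derived state '+') is shared by Theta and Zeta — a synapomorphy uniting that clade.
Char. 2 (derived state '+') is unique to Beta (autapomorphy; uninformative for grouping).
Char. 3 (derived state '-') is shared by Beta, Theta, and Zeta — a synapomorphy uniting that clade.
Char. 4 (derived state '+') is shared by Alpha and Gamma — a synapomorphy uniting that clade.
Char. 5: derived state '+' in Theta only — an autapomorphy, so it tells us nothing about relationships among taxa.
Most parsimonious ingroup topology: ((Gamma,Alpha),((Zeta,Theta),Beta)).
The clade {Theta, Zeta} is supported by Char. 1: its derived state '+' occurs in exactly those taxa and in no other taxon (including the outgroup).

Char. 1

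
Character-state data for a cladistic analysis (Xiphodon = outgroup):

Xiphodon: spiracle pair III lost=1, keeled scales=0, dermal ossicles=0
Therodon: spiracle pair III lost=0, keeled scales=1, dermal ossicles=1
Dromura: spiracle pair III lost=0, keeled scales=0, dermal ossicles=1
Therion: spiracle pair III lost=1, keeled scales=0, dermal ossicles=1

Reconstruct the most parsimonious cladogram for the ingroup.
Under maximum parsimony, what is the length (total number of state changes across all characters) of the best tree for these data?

Character polarity is set by the outgroup: the derived state is whichever differs from the outgroup's state, so for spiracle pair III lost the derived state is '0', and for the remaining characters it is '1'.
spiracle pair III lost: derived state '0' in Dromura and Therodon only — synapomorphy for {Dromura, Therodon}.
keeled scales: derived state '1' in Therodon only — an autapomorphy, so it tells us nothing about relationships among taxa.
dermal ossicles (derived state '1') is shared by all ingroup taxa — unites the whole ingroup.
Most parsimonious ingroup topology: ((Therodon,Dromura),Therion).
Changes per character on this tree: spiracle pair III lost: 1; keeled scales: 1; dermal ossicles: 1.
Total = 3.

3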